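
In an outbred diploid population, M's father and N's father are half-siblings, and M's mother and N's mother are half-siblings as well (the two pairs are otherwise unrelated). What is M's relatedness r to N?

0.125

Independent pedigree routes through distinct common ancestors add.
M and N are related in two ways: half first cousins through their fathers (r = 1/16) and half first cousins through their mothers (r = 1/16).
r = 1/16 + 1/16 = 0.125.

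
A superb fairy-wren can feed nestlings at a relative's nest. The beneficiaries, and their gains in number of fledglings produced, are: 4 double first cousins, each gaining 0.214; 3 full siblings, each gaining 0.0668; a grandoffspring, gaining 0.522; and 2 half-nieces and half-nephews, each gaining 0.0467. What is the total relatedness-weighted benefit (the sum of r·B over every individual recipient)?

0.456375

r to a double first cousin = 1/4 (double first cousins share both grandparent pairs — four paths of length 4: r = 4·(1/2)^4 = 1/4).
r to a full sibling = 1/2 (full sibs share both parents — two paths of length 2: r = 2·(1/2)^2 = 1/2).
r to a grandoffspring = 0.25 (two parent–offspring links: r = (1/2)^2 = 1/4).
r to a half-niece or half-nephew = 1/8 (half-aunt/uncle↔niece/nephew: one path of length 3: r = (1/2)^3 = 1/8).
Summing one r·B term per recipient: 4·0.25·0.214 + 3·0.5·0.0668 + 1·0.25·0.522 + 2·0.125·0.0467 = 0.456375.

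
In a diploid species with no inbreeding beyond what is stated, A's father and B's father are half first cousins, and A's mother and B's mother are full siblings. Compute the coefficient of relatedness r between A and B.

Independent pedigree routes through distinct common ancestors add.
A and B are related in two ways: half second cousins through their fathers (r = 1/64) and first cousins through their mothers (r = 1/8).
r = 1/64 + 1/8 = 0.140625.

0.140625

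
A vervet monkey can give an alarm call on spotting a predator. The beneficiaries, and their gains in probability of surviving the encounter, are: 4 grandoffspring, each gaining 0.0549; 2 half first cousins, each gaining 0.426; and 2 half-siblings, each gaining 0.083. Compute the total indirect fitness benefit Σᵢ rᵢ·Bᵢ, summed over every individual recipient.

0.14965

r to a grandoffspring = 1/4 (two parent–offspring links: r = (1/2)^2 = 1/4).
r to a half first cousin = 1/16 (half first cousins share one grandparent — one path of length 4: r = (1/2)^4 = 1/16).
r to a half-sibling = 0.25 (half-sibs share one parent — one path of length 2: r = (1/2)^2 = 1/4).
Summing one r·B term per recipient: 4·0.25·0.0549 + 2·0.0625·0.426 + 2·0.25·0.083 = 0.14965.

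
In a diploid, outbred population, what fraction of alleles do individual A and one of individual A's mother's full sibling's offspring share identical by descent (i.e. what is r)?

0.125

Each parent–offspring link contributes a factor of 1/2, and independent paths through distinct common ancestors add.
First cousins share one grandparent pair — two paths of length 4: r = 2·(1/2)^4 = 1/8.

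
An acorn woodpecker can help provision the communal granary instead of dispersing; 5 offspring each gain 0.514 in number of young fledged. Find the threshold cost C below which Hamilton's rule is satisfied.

1.285

r to an offspring = 1/2 (one parent–offspring link: r = (1/2)^1 = 1/2).
Hamilton's rule: n·r·B > C, so the trait is favored while C < n·r·B = 5·0.5·0.514 = 1.285.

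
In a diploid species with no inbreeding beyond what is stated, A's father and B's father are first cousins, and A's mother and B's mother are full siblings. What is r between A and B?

0.15625

With two independent routes of shared ancestry, r is the sum of the two contributions.
A and B are related in two ways: second cousins through their fathers (r = 1/32) and first cousins through their mothers (r = 1/8).
r = 1/32 + 1/8 = 5/32 = 0.15625.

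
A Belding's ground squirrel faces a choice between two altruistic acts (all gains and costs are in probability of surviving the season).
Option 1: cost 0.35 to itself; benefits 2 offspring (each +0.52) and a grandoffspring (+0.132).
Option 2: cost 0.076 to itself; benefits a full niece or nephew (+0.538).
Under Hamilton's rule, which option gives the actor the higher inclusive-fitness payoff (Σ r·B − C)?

Option 1

Option 1: r to an offspring = 0.5.
Option 1: r to a grandoffspring = 0.25.
Option 1: Σ r·B − C = (2·0.5·0.52 + 1·0.25·0.132) − 0.35 = 0.203.
Option 2: r to a full niece or nephew = 0.25.
Option 2: Σ r·B − C = (1·0.25·0.538) − 0.076 = 0.0585.
Option 1 has the higher net inclusive-fitness payoff.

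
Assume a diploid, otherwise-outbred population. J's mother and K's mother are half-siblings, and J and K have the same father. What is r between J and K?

Wright's path rule: contributions from independent ancestry routes add.
J and K are related in two ways: half first cousins through their mothers (r = 1/16) and half-sibs through their shared father (r = 1/4).
r = 1/16 + 1/4 = 5/16 = 0.3125.

0.3125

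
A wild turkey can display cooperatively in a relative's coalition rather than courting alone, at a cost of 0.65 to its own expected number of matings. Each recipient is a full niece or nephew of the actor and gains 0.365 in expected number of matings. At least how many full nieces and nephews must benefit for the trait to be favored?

8

r to a full niece or nephew = 0.25 (full aunt/uncle↔niece/nephew: two paths of length 3 through the shared grandparent pair: r = 2·(1/2)^3 = 1/4).
Hamilton's rule: n·r·B > C  ⇒  n > C/(r·B) = 0.65/(0.25·0.365) = 7.123.
The smallest integer exceeding 7.123 is 8.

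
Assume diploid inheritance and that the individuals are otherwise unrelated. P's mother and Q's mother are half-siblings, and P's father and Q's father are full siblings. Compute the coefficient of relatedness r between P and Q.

Wright's path rule: contributions from independent ancestry routes add.
P and Q are related in two ways: half first cousins through their mothers (r = 1/16) and first cousins through their fathers (r = 1/8).
r = 1/16 + 1/8 = 0.1875.

0.1875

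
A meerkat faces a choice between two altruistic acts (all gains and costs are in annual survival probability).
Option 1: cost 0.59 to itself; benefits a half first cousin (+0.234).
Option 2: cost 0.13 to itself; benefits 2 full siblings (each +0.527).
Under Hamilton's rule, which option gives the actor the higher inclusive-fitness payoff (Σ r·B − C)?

Option 1: r to a half first cousin = 0.0625.
Option 1: Σ r·B − C = (1·0.0625·0.234) − 0.59 = -0.575375.
Option 2: r to a full sibling = 0.5.
Option 2: Σ r·B − C = (2·0.5·0.527) − 0.13 = 0.397.
Option 2 has the higher net inclusive-fitness payoff.

Option 2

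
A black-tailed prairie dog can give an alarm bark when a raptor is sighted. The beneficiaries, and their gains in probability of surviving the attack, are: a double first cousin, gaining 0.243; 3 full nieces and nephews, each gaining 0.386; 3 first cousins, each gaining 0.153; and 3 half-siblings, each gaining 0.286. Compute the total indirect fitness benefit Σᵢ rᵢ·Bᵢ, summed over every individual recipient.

r to a double first cousin = 1/4 (double first cousins share both grandparent pairs — four paths of length 4: r = 4·(1/2)^4 = 1/4).
r to a full niece or nephew = 0.25 (full aunt/uncle↔niece/nephew: two paths of length 3 through the shared grandparent pair: r = 2·(1/2)^3 = 1/4).
r to a first cousin = 1/8 (first cousins share one grandparent pair — two paths of length 4: r = 2·(1/2)^4 = 1/8).
r to a half-sibling = 0.25 (half-sibs share one parent — one path of length 2: r = (1/2)^2 = 1/4).
Summing one r·B term per recipient: 1·0.25·0.243 + 3·0.25·0.386 + 3·0.125·0.153 + 3·0.25·0.286 = 0.622125.

0.622125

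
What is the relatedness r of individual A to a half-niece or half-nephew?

0.125

Half-aunt/uncle↔niece/nephew: one path of length 3: r = (1/2)^3 = 1/8.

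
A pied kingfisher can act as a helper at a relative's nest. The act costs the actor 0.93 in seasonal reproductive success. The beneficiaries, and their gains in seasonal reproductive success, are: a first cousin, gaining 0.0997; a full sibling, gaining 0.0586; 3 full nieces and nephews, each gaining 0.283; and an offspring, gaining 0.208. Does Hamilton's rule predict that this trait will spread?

No

Hamilton's rule: the trait is favored when the sum of r·B over every recipient exceeds the actor's cost C.
r to a first cousin = 1/8 (first cousins share one grandparent pair — two paths of length 4: r = 2·(1/2)^4 = 1/8).
r to a full sibling = 0.5 (full sibs share both parents — two paths of length 2: r = 2·(1/2)^2 = 1/2).
r to a full niece or nephew = 0.25 (full aunt/uncle↔niece/nephew: two paths of length 3 through the shared grandparent pair: r = 2·(1/2)^3 = 1/4).
r to an offspring = 1/2 (one parent–offspring link: r = (1/2)^1 = 1/2).
Summing one r·B term per recipient: 1·0.125·0.0997 + 1·0.5·0.0586 + 3·0.25·0.283 + 1·0.5·0.208 = 0.3580125.
0.3580125 < 0.93: the indirect benefit is less than the cost.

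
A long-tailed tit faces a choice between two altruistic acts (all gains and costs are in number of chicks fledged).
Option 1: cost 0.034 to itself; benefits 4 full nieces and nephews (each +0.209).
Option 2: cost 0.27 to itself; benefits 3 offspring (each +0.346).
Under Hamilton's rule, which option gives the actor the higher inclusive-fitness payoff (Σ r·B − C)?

Option 1: r to a full niece or nephew = 0.25.
Option 1: Σ r·B − C = (4·0.25·0.209) − 0.034 = 0.175.
Option 2: r to an offspring = 0.5.
Option 2: Σ r·B − C = (3·0.5·0.346) − 0.27 = 0.249.
Option 2 has the higher net inclusive-fitness payoff.

Option 2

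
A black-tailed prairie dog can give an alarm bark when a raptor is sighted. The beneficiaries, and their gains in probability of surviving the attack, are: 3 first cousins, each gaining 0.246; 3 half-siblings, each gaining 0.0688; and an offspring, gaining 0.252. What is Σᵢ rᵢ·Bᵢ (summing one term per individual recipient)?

r to a first cousin = 0.125 (first cousins share one grandparent pair — two paths of length 4: r = 2·(1/2)^4 = 1/8).
r to a half-sibling = 0.25 (half-sibs share one parent — one path of length 2: r = (1/2)^2 = 1/4).
r to an offspring = 0.5 (one parent–offspring link: r = (1/2)^1 = 1/2).
Summing one r·B term per recipient: 3·0.125·0.246 + 3·0.25·0.0688 + 1·0.5·0.252 = 0.26985.

0.26985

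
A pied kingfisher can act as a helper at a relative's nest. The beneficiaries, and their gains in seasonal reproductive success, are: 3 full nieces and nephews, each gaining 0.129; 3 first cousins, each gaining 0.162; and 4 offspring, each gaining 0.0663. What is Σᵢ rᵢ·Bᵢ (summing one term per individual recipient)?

r to a full niece or nephew = 0.25 (full aunt/uncle↔niece/nephew: two paths of length 3 through the shared grandparent pair: r = 2·(1/2)^3 = 1/4).
r to a first cousin = 1/8 (first cousins share one grandparent pair — two paths of length 4: r = 2·(1/2)^4 = 1/8).
r to an offspring = 1/2 (one parent–offspring link: r = (1/2)^1 = 1/2).
Summing one r·B term per recipient: 3·0.25·0.129 + 3·0.125·0.162 + 4·0.5·0.0663 = 0.2901.

0.2901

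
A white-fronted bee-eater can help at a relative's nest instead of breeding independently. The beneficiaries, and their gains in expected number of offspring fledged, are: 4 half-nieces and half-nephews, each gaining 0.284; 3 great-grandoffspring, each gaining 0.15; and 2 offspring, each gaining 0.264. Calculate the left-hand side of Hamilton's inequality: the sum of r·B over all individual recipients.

0.46225

r to a half-niece or half-nephew = 0.125 (half-aunt/uncle↔niece/nephew: one path of length 3: r = (1/2)^3 = 1/8).
r to a great-grandoffspring = 0.125 (three parent–offspring links: r = (1/2)^3 = 1/8).
r to an offspring = 0.5 (one parent–offspring link: r = (1/2)^1 = 1/2).
Summing one r·B term per recipient: 4·0.125·0.284 + 3·0.125·0.15 + 2·0.5·0.264 = 0.46225.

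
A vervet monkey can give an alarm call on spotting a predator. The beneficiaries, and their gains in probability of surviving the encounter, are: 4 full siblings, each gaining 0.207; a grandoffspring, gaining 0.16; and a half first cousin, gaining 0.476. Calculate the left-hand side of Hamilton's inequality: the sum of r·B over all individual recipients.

r to a full sibling = 0.5 (full sibs share both parents — two paths of length 2: r = 2·(1/2)^2 = 1/2).
r to a grandoffspring = 0.25 (two parent–offspring links: r = (1/2)^2 = 1/4).
r to a half first cousin = 1/16 (half first cousins share one grandparent — one path of length 4: r = (1/2)^4 = 1/16).
Summing one r·B term per recipient: 4·0.5·0.207 + 1·0.25·0.16 + 1·0.0625·0.476 = 0.48375.

0.48375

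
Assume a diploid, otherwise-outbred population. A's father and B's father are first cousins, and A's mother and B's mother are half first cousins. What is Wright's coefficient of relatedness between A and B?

0.046875

Independent pedigree routes through distinct common ancestors add.
A and B are related in two ways: second cousins through their fathers (r = 1/32) and half second cousins through their mothers (r = 1/64).
r = 1/32 + 1/64 = 3/64 = 0.046875.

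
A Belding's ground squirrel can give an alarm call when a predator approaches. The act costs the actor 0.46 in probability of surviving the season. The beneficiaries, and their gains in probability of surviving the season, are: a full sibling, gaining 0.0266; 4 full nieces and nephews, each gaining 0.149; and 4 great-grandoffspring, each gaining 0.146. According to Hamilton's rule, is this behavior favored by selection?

Hamilton's rule: the trait is favored when the sum of r·B over every recipient exceeds the actor's cost C.
r to a full sibling = 1/2 (full sibs share both parents — two paths of length 2: r = 2·(1/2)^2 = 1/2).
r to a full niece or nephew = 1/4 (full aunt/uncle↔niece/nephew: two paths of length 3 through the shared grandparent pair: r = 2·(1/2)^3 = 1/4).
r to a great-grandoffspring = 1/8 (three parent–offspring links: r = (1/2)^3 = 1/8).
Summing one r·B term per recipient: 1·0.5·0.0266 + 4·0.25·0.149 + 4·0.125·0.146 = 0.2353.
0.2353 < 0.46: the indirect benefit is less than the cost.

No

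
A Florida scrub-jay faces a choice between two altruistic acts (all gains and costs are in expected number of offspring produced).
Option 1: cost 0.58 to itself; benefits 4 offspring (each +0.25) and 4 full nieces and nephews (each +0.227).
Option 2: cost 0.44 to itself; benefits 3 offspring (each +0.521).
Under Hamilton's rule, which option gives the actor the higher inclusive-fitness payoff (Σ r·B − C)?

Option 1: r to an offspring = 0.5.
Option 1: r to a full niece or nephew = 0.25.
Option 1: Σ r·B − C = (4·0.5·0.25 + 4·0.25·0.227) − 0.58 = 0.147.
Option 2: r to an offspring = 0.5.
Option 2: Σ r·B − C = (3·0.5·0.521) − 0.44 = 0.3415.
Option 2 has the higher net inclusive-fitness payoff.

Option 2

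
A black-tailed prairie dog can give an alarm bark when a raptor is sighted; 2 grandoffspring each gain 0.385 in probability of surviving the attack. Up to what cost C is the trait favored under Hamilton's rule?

r to a grandoffspring = 0.25 (two parent–offspring links: r = (1/2)^2 = 1/4).
Hamilton's rule: n·r·B > C, so the trait is favored while C < n·r·B = 2·0.25·0.385 = 0.1925.

0.1925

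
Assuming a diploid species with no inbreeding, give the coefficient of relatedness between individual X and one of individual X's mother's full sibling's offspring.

Each parent–offspring link contributes a factor of 1/2, and independent paths through distinct common ancestors add.
First cousins share one grandparent pair — two paths of length 4: r = 2·(1/2)^4 = 1/8.

0.125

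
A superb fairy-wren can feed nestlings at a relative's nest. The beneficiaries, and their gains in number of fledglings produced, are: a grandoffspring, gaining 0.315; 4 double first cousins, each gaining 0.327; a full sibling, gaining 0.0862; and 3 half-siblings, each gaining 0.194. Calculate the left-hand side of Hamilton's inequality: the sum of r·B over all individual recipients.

0.59435

r to a grandoffspring = 0.25 (two parent–offspring links: r = (1/2)^2 = 1/4).
r to a double first cousin = 0.25 (double first cousins share both grandparent pairs — four paths of length 4: r = 4·(1/2)^4 = 1/4).
r to a full sibling = 1/2 (full sibs share both parents — two paths of length 2: r = 2·(1/2)^2 = 1/2).
r to a half-sibling = 0.25 (half-sibs share one parent — one path of length 2: r = (1/2)^2 = 1/4).
Summing one r·B term per recipient: 1·0.25·0.315 + 4·0.25·0.327 + 1·0.5·0.0862 + 3·0.25·0.194 = 0.59435.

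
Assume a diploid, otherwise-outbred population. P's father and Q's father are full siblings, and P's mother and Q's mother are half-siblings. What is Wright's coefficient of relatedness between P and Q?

0.1875

Wright's path rule: contributions from independent ancestry routes add.
P and Q are related in two ways: first cousins through their fathers (r = 1/8) and half first cousins through their mothers (r = 1/16).
r = 1/8 + 1/16 = 3/16 = 0.1875.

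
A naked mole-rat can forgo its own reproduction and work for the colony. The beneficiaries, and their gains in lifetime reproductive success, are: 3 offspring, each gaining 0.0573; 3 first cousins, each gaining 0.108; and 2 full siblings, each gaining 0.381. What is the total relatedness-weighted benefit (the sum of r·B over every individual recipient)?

0.50745

r to an offspring = 0.5 (one parent–offspring link: r = (1/2)^1 = 1/2).
r to a first cousin = 0.125 (first cousins share one grandparent pair — two paths of length 4: r = 2·(1/2)^4 = 1/8).
r to a full sibling = 1/2 (full sibs share both parents — two paths of length 2: r = 2·(1/2)^2 = 1/2).
Summing one r·B term per recipient: 3·0.5·0.0573 + 3·0.125·0.108 + 2·0.5·0.381 = 0.50745.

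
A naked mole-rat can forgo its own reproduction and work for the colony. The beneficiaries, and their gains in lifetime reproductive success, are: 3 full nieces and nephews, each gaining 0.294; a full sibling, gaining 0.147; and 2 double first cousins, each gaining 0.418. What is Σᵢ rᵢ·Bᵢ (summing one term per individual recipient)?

0.503

r to a full niece or nephew = 1/4 (full aunt/uncle↔niece/nephew: two paths of length 3 through the shared grandparent pair: r = 2·(1/2)^3 = 1/4).
r to a full sibling = 1/2 (full sibs share both parents — two paths of length 2: r = 2·(1/2)^2 = 1/2).
r to a double first cousin = 1/4 (double first cousins share both grandparent pairs — four paths of length 4: r = 4·(1/2)^4 = 1/4).
Summing one r·B term per recipient: 3·0.25·0.294 + 1·0.5·0.147 + 2·0.25·0.418 = 0.503.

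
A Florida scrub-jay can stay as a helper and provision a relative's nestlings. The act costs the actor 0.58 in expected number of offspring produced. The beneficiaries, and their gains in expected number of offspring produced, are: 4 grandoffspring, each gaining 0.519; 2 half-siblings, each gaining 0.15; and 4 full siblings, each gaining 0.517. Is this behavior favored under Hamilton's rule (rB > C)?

Yes

Hamilton's rule: the trait is favored when the sum of r·B over every recipient exceeds the actor's cost C.
r to a grandoffspring = 1/4 (two parent–offspring links: r = (1/2)^2 = 1/4).
r to a half-sibling = 0.25 (half-sibs share one parent — one path of length 2: r = (1/2)^2 = 1/4).
r to a full sibling = 0.5 (full sibs share both parents — two paths of length 2: r = 2·(1/2)^2 = 1/2).
Summing one r·B term per recipient: 4·0.25·0.519 + 2·0.25·0.15 + 4·0.5·0.517 = 1.628.
1.628 > 0.58: the indirect benefit exceeds the cost.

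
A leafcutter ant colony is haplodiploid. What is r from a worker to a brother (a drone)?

0.25

Her haploid brother carries none of their father's genes and a random half of their mother's genome; that half matches the maternal half of her own genome with probability 1/2: r = 1/2 · 1/2 = 1/4.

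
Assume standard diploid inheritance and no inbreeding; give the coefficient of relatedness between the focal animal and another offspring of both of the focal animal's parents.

Each parent–offspring link contributes a factor of 1/2, and independent paths through distinct common ancestors add.
Full sibs share both parents — two paths of length 2: r = 2·(1/2)^2 = 1/2.

0.5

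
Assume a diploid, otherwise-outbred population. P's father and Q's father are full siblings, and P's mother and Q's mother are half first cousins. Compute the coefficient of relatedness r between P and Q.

Relatedness sums over independent paths through distinct common ancestors.
P and Q are related in two ways: first cousins through their fathers (r = 1/8) and half second cousins through their mothers (r = 1/64).
r = 1/8 + 1/64 = 9/64 = 0.140625.

0.140625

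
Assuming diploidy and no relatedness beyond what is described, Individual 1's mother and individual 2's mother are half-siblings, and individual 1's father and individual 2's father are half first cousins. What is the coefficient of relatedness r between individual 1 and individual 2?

0.078125

Wright's path rule: contributions from independent ancestry routes add.
Individual 1 and individual 2 are related in two ways: half first cousins through their mothers (r = 1/16) and half second cousins through their fathers (r = 1/64).
r = 1/16 + 1/64 = 5/64 = 0.078125.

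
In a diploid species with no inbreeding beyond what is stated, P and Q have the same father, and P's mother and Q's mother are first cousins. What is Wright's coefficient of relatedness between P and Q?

0.28125

Relatedness sums over independent paths through distinct common ancestors.
P and Q are related in two ways: half-sibs through their shared father (r = 1/4) and second cousins through their mothers (r = 1/32).
r = 1/4 + 1/32 = 0.28125.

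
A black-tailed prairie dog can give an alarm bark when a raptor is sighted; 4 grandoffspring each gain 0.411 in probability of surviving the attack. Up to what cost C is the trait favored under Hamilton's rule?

0.411

r to a grandoffspring = 1/4 (two parent–offspring links: r = (1/2)^2 = 1/4).
Hamilton's rule: n·r·B > C, so the trait is favored while C < n·r·B = 4·0.25·0.411 = 0.411.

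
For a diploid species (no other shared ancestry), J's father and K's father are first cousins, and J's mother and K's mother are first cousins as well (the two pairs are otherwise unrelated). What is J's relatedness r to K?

0.0625

Relatedness sums over independent paths through distinct common ancestors.
J and K are related in two ways: second cousins through their fathers (r = 1/32) and second cousins through their mothers (r = 1/32).
r = 1/32 + 1/32 = 1/16 = 0.0625.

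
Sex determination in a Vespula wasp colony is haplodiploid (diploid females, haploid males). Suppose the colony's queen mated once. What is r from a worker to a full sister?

0.75

Haplodiploid full sisters inherit their father's entire haploid genome identically (contributing 1/2) and on average half of their mother's contribution (1/2 · 1/2 = 1/4); r = 1/2 + 1/4 = 3/4.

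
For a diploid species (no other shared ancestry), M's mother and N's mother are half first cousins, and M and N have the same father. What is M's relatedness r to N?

0.265625

Independent pedigree routes through distinct common ancestors add.
M and N are related in two ways: half second cousins through their mothers (r = 1/64) and half-sibs through their shared father (r = 1/4).
r = 1/64 + 1/4 = 17/64 = 0.265625.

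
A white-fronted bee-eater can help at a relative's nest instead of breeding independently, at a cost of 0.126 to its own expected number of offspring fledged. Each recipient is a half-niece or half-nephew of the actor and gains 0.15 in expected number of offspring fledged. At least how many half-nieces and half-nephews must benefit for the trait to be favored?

7

r to a half-niece or half-nephew = 1/8 (half-aunt/uncle↔niece/nephew: one path of length 3: r = (1/2)^3 = 1/8).
Hamilton's rule: n·r·B > C  ⇒  n > C/(r·B) = 0.126/(0.125·0.15) = 6.72.
The smallest integer exceeding 6.72 is 7.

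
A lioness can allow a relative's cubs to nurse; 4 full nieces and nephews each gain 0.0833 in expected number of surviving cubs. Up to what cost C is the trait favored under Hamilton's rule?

r to a full niece or nephew = 0.25 (full aunt/uncle↔niece/nephew: two paths of length 3 through the shared grandparent pair: r = 2·(1/2)^3 = 1/4).
Hamilton's rule: n·r·B > C, so the trait is favored while C < n·r·B = 4·0.25·0.0833 = 0.0833.

0.0833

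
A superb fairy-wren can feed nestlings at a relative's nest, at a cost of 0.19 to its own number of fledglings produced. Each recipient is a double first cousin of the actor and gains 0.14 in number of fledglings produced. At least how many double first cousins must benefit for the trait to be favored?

6

r to a double first cousin = 0.25 (double first cousins share both grandparent pairs — four paths of length 4: r = 4·(1/2)^4 = 1/4).
Hamilton's rule: n·r·B > C  ⇒  n > C/(r·B) = 0.19/(0.25·0.14) = 5.429.
The smallest integer exceeding 5.429 is 6.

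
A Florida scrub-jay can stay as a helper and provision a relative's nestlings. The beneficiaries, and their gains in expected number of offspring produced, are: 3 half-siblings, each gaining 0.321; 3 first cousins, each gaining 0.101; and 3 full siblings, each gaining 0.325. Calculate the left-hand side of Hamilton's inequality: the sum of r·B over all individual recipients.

0.766125

r to a half-sibling = 0.25 (half-sibs share one parent — one path of length 2: r = (1/2)^2 = 1/4).
r to a first cousin = 1/8 (first cousins share one grandparent pair — two paths of length 4: r = 2·(1/2)^4 = 1/8).
r to a full sibling = 0.5 (full sibs share both parents — two paths of length 2: r = 2·(1/2)^2 = 1/2).
Summing one r·B term per recipient: 3·0.25·0.321 + 3·0.125·0.101 + 3·0.5·0.325 = 0.766125.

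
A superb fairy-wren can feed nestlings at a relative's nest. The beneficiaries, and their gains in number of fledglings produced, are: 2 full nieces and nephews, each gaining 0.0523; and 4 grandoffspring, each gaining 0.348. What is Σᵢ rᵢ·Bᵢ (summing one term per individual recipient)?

r to a full niece or nephew = 0.25 (full aunt/uncle↔niece/nephew: two paths of length 3 through the shared grandparent pair: r = 2·(1/2)^3 = 1/4).
r to a grandoffspring = 1/4 (two parent–offspring links: r = (1/2)^2 = 1/4).
Summing one r·B term per recipient: 2·0.25·0.0523 + 4·0.25·0.348 = 0.37415.

0.37415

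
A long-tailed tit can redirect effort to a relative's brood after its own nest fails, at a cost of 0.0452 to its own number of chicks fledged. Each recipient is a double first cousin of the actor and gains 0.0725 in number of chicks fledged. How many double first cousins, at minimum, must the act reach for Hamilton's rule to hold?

r to a double first cousin = 0.25 (double first cousins share both grandparent pairs — four paths of length 4: r = 4·(1/2)^4 = 1/4).
Hamilton's rule: n·r·B > C  ⇒  n > C/(r·B) = 0.0452/(0.25·0.0725) = 2.494.
The smallest integer exceeding 2.494 is 3.

3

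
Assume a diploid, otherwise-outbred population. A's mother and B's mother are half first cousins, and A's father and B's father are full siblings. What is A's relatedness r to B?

0.140625

With two independent routes of shared ancestry, r is the sum of the two contributions.
A and B are related in two ways: half second cousins through their mothers (r = 1/64) and first cousins through their fathers (r = 1/8).
r = 1/64 + 1/8 = 0.140625.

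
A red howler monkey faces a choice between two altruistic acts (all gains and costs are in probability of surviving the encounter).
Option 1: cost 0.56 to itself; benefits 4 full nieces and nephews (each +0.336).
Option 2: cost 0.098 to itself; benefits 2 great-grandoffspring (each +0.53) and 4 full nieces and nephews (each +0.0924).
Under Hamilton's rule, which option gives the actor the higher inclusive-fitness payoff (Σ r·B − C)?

Option 2

Option 1: r to a full niece or nephew = 0.25.
Option 1: Σ r·B − C = (4·0.25·0.336) − 0.56 = -0.224.
Option 2: r to a great-grandoffspring = 0.125.
Option 2: r to a full niece or nephew = 0.25.
Option 2: Σ r·B − C = (2·0.125·0.53 + 4·0.25·0.0924) − 0.098 = 0.1269.
Option 2 has the higher net inclusive-fitness payoff.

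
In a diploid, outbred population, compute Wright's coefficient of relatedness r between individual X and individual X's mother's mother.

Each parent–offspring link contributes a factor of 1/2, and independent paths through distinct common ancestors add.
Two parent–offspring links: r = (1/2)^2 = 1/4.

0.25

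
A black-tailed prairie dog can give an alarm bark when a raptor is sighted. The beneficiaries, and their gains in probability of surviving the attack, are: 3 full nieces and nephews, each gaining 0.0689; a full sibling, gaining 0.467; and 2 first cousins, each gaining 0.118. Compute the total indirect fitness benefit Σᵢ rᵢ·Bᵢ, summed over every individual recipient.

0.314675

r to a full niece or nephew = 1/4 (full aunt/uncle↔niece/nephew: two paths of length 3 through the shared grandparent pair: r = 2·(1/2)^3 = 1/4).
r to a full sibling = 0.5 (full sibs share both parents — two paths of length 2: r = 2·(1/2)^2 = 1/2).
r to a first cousin = 1/8 (first cousins share one grandparent pair — two paths of length 4: r = 2·(1/2)^4 = 1/8).
Summing one r·B term per recipient: 3·0.25·0.0689 + 1·0.5·0.467 + 2·0.125·0.118 = 0.314675.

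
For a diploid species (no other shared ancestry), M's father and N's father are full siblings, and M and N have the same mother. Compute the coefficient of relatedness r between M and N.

Wright's path rule: contributions from independent ancestry routes add.
M and N are related in two ways: first cousins through their fathers (r = 1/8) and half-sibs through their shared mother (r = 1/4).
r = 1/8 + 1/4 = 0.375.

0.375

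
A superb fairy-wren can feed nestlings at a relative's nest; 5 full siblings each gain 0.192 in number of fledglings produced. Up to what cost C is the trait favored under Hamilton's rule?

r to a full sibling = 0.5 (full sibs share both parents — two paths of length 2: r = 2·(1/2)^2 = 1/2).
Hamilton's rule: n·r·B > C, so the trait is favored while C < n·r·B = 5·0.5·0.192 = 0.48.

0.48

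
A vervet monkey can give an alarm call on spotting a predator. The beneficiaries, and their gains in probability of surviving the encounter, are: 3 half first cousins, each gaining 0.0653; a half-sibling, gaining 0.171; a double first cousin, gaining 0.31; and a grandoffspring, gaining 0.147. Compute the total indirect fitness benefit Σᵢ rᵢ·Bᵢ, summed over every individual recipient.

r to a half first cousin = 0.0625 (half first cousins share one grandparent — one path of length 4: r = (1/2)^4 = 1/16).
r to a half-sibling = 0.25 (half-sibs share one parent — one path of length 2: r = (1/2)^2 = 1/4).
r to a double first cousin = 1/4 (double first cousins share both grandparent pairs — four paths of length 4: r = 4·(1/2)^4 = 1/4).
r to a grandoffspring = 1/4 (two parent–offspring links: r = (1/2)^2 = 1/4).
Summing one r·B term per recipient: 3·0.0625·0.0653 + 1·0.25·0.171 + 1·0.25·0.31 + 1·0.25·0.147 = 0.16924375.

0.16924375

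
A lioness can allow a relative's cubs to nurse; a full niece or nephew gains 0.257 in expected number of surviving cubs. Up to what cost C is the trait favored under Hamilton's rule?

0.06425

r to a full niece or nephew = 0.25 (full aunt/uncle↔niece/nephew: two paths of length 3 through the shared grandparent pair: r = 2·(1/2)^3 = 1/4).
Hamilton's rule: n·r·B > C, so the trait is favored while C < n·r·B = 1·0.25·0.257 = 0.06425.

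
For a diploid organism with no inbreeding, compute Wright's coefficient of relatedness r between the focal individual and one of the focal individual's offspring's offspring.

0.25

Each parent–offspring link contributes a factor of 1/2, and independent paths through distinct common ancestors add.
Two parent–offspring links: r = (1/2)^2 = 1/4.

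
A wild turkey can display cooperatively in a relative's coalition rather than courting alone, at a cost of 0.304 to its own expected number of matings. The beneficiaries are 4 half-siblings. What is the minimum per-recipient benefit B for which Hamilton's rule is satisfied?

0.304

r to a half-sibling = 0.25 (half-sibs share one parent — one path of length 2: r = (1/2)^2 = 1/4).
Hamilton's rule with n recipients of equal r: n·r·B > C, so B > C/(n·r) = 0.304/(4·0.25) = 0.304.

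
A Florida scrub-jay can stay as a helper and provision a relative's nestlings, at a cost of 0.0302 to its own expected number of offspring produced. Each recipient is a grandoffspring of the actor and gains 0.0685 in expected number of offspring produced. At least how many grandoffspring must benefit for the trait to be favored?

r to a grandoffspring = 0.25 (two parent–offspring links: r = (1/2)^2 = 1/4).
Hamilton's rule: n·r·B > C  ⇒  n > C/(r·B) = 0.0302/(0.25·0.0685) = 1.764.
The smallest integer exceeding 1.764 is 2.

2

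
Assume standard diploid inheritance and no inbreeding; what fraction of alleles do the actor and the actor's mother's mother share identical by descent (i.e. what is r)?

0.25

Each parent–offspring link contributes a factor of 1/2, and independent paths through distinct common ancestors add.
Two parent–offspring links: r = (1/2)^2 = 1/4.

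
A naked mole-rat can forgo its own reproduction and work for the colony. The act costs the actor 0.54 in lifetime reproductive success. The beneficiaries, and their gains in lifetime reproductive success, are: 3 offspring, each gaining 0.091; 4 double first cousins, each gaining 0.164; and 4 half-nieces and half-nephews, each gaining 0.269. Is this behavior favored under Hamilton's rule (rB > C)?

No

Hamilton's rule: the trait is favored when the sum of r·B over every recipient exceeds the actor's cost C.
r to an offspring = 1/2 (one parent–offspring link: r = (1/2)^1 = 1/2).
r to a double first cousin = 0.25 (double first cousins share both grandparent pairs — four paths of length 4: r = 4·(1/2)^4 = 1/4).
r to a half-niece or half-nephew = 0.125 (half-aunt/uncle↔niece/nephew: one path of length 3: r = (1/2)^3 = 1/8).
Summing one r·B term per recipient: 3·0.5·0.091 + 4·0.25·0.164 + 4·0.125·0.269 = 0.435.
0.435 < 0.54: the indirect benefit is less than the cost.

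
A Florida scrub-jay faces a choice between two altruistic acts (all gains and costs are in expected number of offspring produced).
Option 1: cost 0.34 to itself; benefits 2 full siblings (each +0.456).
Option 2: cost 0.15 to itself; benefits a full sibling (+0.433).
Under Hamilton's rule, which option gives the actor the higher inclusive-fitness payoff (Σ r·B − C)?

Option 1: r to a full sibling = 0.5.
Option 1: Σ r·B − C = (2·0.5·0.456) − 0.34 = 0.116.
Option 2: r to a full sibling = 0.5.
Option 2: Σ r·B − C = (1·0.5·0.433) − 0.15 = 0.0665.
Option 1 has the higher net inclusive-fitness payoff.

Option 1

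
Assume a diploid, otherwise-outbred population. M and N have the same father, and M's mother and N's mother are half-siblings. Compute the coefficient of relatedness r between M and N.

With two independent routes of shared ancestry, r is the sum of the two contributions.
M and N are related in two ways: half-sibs through their shared father (r = 1/4) and half first cousins through their mothers (r = 1/16).
r = 1/4 + 1/16 = 5/16 = 0.3125.

0.3125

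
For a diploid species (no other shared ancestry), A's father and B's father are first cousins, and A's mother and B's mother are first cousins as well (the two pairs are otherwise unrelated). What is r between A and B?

Independent pedigree routes through distinct common ancestors add.
A and B are related in two ways: second cousins through their fathers (r = 1/32) and second cousins through their mothers (r = 1/32).
r = 1/32 + 1/32 = 0.0625.

0.0625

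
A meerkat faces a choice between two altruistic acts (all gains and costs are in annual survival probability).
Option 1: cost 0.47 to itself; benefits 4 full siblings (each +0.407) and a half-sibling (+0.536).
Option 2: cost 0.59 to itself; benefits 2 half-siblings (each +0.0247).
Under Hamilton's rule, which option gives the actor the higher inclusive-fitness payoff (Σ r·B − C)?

Option 1

Option 1: r to a full sibling = 0.5.
Option 1: r to a half-sibling = 0.25.
Option 1: Σ r·B − C = (4·0.5·0.407 + 1·0.25·0.536) − 0.47 = 0.478.
Option 2: r to a half-sibling = 0.25.
Option 2: Σ r·B − C = (2·0.25·0.0247) − 0.59 = -0.57765.
Option 1 has the higher net inclusive-fitness payoff.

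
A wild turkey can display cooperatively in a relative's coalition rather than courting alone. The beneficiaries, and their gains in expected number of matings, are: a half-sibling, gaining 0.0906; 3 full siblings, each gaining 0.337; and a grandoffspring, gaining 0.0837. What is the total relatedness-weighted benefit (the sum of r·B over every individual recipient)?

r to a half-sibling = 0.25 (half-sibs share one parent — one path of length 2: r = (1/2)^2 = 1/4).
r to a full sibling = 0.5 (full sibs share both parents — two paths of length 2: r = 2·(1/2)^2 = 1/2).
r to a grandoffspring = 1/4 (two parent–offspring links: r = (1/2)^2 = 1/4).
Summing one r·B term per recipient: 1·0.25·0.0906 + 3·0.5·0.337 + 1·0.25·0.0837 = 0.549075.

0.549075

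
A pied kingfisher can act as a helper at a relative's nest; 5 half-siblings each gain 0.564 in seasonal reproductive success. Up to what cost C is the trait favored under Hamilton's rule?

0.705

r to a half-sibling = 0.25 (half-sibs share one parent — one path of length 2: r = (1/2)^2 = 1/4).
Hamilton's rule: n·r·B > C, so the trait is favored while C < n·r·B = 5·0.25·0.564 = 0.705.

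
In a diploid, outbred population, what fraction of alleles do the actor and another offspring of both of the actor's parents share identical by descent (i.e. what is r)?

0.5

Each parent–offspring link contributes a factor of 1/2, and independent paths through distinct common ancestors add.
Full sibs share both parents — two paths of length 2: r = 2·(1/2)^2 = 1/2.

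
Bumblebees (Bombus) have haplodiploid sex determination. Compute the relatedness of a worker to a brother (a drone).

0.25

Her haploid brother carries none of their father's genes and a random half of their mother's genome; that half matches the maternal half of her own genome with probability 1/2: r = 1/2 · 1/2 = 1/4.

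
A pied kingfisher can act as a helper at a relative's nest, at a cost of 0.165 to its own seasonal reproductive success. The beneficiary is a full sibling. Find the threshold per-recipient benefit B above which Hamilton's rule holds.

r to a full sibling = 0.5 (full sibs share both parents — two paths of length 2: r = 2·(1/2)^2 = 1/2).
Hamilton's rule with n recipients of equal r: n·r·B > C, so B > C/(n·r) = 0.165/(1·0.5) = 0.33.

0.33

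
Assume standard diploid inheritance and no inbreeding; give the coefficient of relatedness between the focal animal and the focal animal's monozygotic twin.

Each parent–offspring link contributes a factor of 1/2, and independent paths through distinct common ancestors add.
Monozygotic twins share every allele identical by descent: r = 1.

1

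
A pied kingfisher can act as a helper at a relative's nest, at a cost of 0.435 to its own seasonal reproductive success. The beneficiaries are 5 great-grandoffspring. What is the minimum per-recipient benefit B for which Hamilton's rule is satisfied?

r to a great-grandoffspring = 0.125 (three parent–offspring links: r = (1/2)^3 = 1/8).
Hamilton's rule with n recipients of equal r: n·r·B > C, so B > C/(n·r) = 0.435/(5·0.125) = 0.696.

0.696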